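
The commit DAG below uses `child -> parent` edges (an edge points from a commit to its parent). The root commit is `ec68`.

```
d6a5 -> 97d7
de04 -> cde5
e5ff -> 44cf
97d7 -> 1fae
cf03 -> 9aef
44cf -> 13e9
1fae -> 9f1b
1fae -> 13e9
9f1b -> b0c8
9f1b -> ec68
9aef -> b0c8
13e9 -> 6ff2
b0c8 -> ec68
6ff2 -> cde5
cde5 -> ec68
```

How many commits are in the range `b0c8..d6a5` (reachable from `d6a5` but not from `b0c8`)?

Reachable from d6a5: {13e9, 1fae, 6ff2, 97d7, 9f1b, b0c8, cde5, d6a5, ec68}.
Reachable from b0c8: {b0c8, ec68}.
In d6a5's history but not b0c8's: {13e9, 1fae, 6ff2, 97d7, 9f1b, cde5, d6a5} — 7 commits.

7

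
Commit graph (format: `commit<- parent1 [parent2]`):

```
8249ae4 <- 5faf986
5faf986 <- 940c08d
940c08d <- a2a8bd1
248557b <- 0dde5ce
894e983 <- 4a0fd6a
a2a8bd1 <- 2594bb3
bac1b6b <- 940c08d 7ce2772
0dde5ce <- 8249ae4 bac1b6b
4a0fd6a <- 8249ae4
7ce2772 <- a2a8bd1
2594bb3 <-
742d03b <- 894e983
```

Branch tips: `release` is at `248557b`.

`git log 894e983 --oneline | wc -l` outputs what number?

7

Walking parent pointers from 894e983: reachable set = {2594bb3, 4a0fd6a, 5faf986, 8249ae4, 894e983, 940c08d, a2a8bd1}.
That is 7 commits.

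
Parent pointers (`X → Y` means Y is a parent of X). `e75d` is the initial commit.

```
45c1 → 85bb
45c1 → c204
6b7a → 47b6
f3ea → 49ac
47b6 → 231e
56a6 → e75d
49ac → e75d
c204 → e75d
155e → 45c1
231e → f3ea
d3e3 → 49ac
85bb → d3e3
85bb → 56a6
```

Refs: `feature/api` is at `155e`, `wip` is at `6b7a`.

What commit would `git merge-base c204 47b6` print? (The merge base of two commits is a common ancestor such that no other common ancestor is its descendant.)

Ancestors of c204: {c204, e75d}.
Ancestors of 47b6: {231e, 47b6, 49ac, e75d, f3ea}.
Common ancestors: {e75d}.
The only common ancestor is e75d, so it is the merge base.

e75d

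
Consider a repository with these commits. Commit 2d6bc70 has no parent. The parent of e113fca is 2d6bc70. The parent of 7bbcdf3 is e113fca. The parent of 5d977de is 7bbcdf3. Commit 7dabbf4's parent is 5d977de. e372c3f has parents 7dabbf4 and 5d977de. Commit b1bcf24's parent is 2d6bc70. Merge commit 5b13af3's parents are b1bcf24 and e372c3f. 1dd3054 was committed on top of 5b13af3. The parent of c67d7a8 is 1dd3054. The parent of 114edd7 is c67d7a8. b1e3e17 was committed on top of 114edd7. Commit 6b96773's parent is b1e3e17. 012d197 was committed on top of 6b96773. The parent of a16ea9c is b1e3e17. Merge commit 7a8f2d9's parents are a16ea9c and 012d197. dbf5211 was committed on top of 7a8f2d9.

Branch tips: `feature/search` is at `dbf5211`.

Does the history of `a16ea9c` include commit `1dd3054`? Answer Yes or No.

Ancestors of a16ea9c (commits reachable by following parents): {114edd7, 1dd3054, 2d6bc70, 5b13af3, 5d977de, 7bbcdf3, 7dabbf4, a16ea9c, b1bcf24, b1e3e17, c67d7a8, e113fca, e372c3f}.
1dd3054 is in that set, so it is an ancestor of a16ea9c.

Yes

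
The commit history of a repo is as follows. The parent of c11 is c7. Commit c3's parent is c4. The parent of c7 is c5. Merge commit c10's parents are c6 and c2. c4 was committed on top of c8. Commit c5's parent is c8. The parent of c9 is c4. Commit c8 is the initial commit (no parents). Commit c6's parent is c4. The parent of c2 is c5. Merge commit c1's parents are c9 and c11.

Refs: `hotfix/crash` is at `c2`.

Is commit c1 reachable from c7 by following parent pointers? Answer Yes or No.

Ancestors of c7: {c5, c7, c8}.
c1 is not in that set, so it is not an ancestor of c7.

No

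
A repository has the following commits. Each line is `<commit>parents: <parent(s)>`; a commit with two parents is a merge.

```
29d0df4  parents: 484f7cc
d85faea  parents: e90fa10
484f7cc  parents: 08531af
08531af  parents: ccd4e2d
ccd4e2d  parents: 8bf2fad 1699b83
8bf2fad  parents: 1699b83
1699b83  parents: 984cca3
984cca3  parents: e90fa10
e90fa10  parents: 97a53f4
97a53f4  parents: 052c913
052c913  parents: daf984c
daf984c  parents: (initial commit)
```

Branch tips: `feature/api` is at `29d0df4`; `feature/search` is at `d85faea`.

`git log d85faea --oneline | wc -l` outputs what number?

Walking parent pointers from d85faea: reachable set = {052c913, 97a53f4, d85faea, daf984c, e90fa10}.
That is 5 commits.

5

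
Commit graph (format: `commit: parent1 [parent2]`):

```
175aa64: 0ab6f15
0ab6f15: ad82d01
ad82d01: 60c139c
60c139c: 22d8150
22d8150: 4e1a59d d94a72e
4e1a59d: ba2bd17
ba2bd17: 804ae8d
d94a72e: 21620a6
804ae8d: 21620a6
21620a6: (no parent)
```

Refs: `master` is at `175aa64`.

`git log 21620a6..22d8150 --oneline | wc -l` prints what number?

5

Reachable from 22d8150: {21620a6, 22d8150, 4e1a59d, 804ae8d, ba2bd17, d94a72e}.
Reachable from 21620a6: {21620a6}.
In 22d8150's history but not 21620a6's: {22d8150, 4e1a59d, 804ae8d, ba2bd17, d94a72e} — 5 commits.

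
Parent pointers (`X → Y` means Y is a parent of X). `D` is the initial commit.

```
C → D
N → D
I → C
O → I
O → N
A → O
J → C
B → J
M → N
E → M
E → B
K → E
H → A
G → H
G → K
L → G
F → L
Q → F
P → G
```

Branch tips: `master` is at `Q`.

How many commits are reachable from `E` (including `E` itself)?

Walking parent pointers from E: reachable set = {B, C, D, E, J, M, N}.
That is 7 commits.

7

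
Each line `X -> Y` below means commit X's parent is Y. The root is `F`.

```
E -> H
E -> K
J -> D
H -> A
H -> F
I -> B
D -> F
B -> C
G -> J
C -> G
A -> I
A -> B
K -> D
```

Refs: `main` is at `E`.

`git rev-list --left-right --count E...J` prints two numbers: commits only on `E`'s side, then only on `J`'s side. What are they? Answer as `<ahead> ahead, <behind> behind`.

Reachable from E: {A, B, C, D, E, F, G, H, I, J, K}.
Reachable from J: {D, F, J}.
Only in E's history (ahead): {A, B, C, E, G, H, I, K} — 8.
Only in J's history (behind): {} — 0.

8 ahead, 0 behind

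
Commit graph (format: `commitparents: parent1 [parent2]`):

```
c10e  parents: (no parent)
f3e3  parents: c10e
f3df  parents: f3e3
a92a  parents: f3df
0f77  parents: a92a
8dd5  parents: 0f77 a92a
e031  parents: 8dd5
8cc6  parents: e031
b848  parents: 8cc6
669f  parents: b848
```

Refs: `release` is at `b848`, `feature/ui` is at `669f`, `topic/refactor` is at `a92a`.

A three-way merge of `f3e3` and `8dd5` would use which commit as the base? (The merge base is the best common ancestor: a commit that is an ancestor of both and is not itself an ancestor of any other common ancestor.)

Ancestors of f3e3: {c10e, f3e3}.
Ancestors of 8dd5: {0f77, 8dd5, a92a, c10e, f3df, f3e3}.
Common ancestors: {c10e, f3e3}.
Among these, f3e3 is not an ancestor of any other common ancestor — it is the merge base.

f3e3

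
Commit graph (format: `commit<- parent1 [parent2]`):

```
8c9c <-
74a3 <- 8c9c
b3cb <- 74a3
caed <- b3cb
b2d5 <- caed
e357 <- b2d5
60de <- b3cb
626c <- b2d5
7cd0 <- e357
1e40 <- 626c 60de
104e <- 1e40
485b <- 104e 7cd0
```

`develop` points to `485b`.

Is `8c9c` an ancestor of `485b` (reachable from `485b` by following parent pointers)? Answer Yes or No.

Ancestors of 485b (commits reachable by following parents): {104e, 1e40, 485b, 60de, 626c, 74a3, 7cd0, 8c9c, b2d5, b3cb, caed, e357}.
8c9c is in that set, so it is an ancestor of 485b.

Yes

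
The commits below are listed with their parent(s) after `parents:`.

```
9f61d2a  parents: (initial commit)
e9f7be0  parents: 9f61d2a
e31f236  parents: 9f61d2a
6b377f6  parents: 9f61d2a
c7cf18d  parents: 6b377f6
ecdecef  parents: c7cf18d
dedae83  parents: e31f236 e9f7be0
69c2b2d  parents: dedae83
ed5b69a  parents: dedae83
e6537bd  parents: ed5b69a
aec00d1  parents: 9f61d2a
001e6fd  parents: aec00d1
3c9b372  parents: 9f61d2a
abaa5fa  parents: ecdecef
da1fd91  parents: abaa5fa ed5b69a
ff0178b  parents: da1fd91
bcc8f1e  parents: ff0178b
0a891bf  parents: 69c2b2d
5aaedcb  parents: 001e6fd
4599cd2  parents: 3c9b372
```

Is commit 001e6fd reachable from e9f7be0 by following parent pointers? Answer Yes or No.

No

Ancestors of e9f7be0: {9f61d2a, e9f7be0}.
001e6fd is not in that set, so it is not an ancestor of e9f7be0.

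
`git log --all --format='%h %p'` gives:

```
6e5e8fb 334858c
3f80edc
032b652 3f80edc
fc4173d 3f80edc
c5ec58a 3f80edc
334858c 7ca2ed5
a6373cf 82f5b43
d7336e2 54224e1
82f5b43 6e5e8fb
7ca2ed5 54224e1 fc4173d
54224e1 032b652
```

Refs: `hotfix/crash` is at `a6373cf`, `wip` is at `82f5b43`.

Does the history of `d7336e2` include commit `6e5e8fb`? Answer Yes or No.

No

Ancestors of d7336e2: {032b652, 3f80edc, 54224e1, d7336e2}.
6e5e8fb is not in that set, so it is not an ancestor of d7336e2.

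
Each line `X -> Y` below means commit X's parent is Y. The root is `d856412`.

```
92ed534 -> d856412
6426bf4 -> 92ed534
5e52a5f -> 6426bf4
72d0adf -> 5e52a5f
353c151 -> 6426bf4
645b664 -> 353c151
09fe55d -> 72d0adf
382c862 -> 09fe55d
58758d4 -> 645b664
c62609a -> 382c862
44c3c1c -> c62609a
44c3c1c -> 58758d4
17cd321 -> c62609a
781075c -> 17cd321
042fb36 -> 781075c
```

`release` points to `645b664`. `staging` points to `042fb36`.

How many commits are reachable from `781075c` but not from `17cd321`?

1

Reachable from 781075c: {09fe55d, 17cd321, 382c862, 5e52a5f, 6426bf4, 72d0adf, 781075c, 92ed534, c62609a, d856412}.
Reachable from 17cd321: {09fe55d, 17cd321, 382c862, 5e52a5f, 6426bf4, 72d0adf, 92ed534, c62609a, d856412}.
In 781075c's history but not 17cd321's: {781075c} — 1 commit.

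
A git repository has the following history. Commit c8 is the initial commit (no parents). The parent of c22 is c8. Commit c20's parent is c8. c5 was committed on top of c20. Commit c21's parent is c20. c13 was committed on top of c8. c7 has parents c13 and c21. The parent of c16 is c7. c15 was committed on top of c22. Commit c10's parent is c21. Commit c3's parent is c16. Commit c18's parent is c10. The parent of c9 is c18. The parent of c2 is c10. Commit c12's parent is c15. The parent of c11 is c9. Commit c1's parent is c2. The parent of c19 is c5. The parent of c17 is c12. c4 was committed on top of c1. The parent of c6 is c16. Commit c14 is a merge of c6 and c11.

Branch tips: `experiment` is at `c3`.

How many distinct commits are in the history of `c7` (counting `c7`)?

Walking parent pointers from c7: reachable set = {c13, c20, c21, c7, c8}.
That is 5 commits.

5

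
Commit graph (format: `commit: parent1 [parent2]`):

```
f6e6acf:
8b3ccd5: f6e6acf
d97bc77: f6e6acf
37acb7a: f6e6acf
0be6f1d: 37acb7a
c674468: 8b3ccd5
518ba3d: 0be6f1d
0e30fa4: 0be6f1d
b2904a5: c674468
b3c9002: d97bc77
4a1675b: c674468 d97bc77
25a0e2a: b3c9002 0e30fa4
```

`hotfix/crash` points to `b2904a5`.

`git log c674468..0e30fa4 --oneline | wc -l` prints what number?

Reachable from 0e30fa4: {0be6f1d, 0e30fa4, 37acb7a, f6e6acf}.
Reachable from c674468: {8b3ccd5, c674468, f6e6acf}.
In 0e30fa4's history but not c674468's: {0be6f1d, 0e30fa4, 37acb7a} — 3 commits.

3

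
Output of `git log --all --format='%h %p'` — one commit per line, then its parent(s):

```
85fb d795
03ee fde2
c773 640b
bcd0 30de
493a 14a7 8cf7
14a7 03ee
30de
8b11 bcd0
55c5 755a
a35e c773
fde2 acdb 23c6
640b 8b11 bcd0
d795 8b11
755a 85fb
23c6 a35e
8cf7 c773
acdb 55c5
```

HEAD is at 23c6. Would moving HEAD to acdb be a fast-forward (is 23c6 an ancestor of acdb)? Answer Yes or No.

A fast-forward from 23c6 to acdb is possible iff 23c6 is an ancestor of acdb.
Ancestors of acdb: {30de, 55c5, 755a, 85fb, 8b11, acdb, bcd0, d795}.
23c6 is not among them, so fast-forward is not possible.

No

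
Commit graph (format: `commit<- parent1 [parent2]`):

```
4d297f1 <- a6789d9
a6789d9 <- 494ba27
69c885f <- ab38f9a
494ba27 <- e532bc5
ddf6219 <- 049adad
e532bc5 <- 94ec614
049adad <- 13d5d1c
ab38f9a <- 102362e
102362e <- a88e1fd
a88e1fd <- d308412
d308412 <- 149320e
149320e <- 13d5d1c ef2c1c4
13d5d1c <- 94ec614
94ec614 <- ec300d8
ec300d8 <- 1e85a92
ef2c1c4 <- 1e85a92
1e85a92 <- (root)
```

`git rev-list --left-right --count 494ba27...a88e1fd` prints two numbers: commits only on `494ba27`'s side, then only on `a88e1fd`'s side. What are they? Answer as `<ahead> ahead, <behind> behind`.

Reachable from 494ba27: {1e85a92, 494ba27, 94ec614, e532bc5, ec300d8}.
Reachable from a88e1fd: {13d5d1c, 149320e, 1e85a92, 94ec614, a88e1fd, d308412, ec300d8, ef2c1c4}.
Only in 494ba27's history (ahead): {494ba27, e532bc5} — 2.
Only in a88e1fd's history (behind): {13d5d1c, 149320e, a88e1fd, d308412, ef2c1c4} — 5.

2 ahead, 5 behind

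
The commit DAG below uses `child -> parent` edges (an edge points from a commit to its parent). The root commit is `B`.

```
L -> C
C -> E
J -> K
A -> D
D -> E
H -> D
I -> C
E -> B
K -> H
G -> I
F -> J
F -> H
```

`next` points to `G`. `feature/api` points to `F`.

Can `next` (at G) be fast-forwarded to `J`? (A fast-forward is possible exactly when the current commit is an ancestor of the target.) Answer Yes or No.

No

A fast-forward from G to J is possible iff G is an ancestor of J.
Ancestors of J: {B, D, E, H, J, K}.
G is not among them, so fast-forward is not possible.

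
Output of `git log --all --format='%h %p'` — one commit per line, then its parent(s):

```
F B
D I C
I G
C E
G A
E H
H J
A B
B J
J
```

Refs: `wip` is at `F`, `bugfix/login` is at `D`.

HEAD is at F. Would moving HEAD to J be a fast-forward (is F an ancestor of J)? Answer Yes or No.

No

A fast-forward from F to J is possible iff F is an ancestor of J.
Ancestors of J: {J}.
F is not among them, so fast-forward is not possible.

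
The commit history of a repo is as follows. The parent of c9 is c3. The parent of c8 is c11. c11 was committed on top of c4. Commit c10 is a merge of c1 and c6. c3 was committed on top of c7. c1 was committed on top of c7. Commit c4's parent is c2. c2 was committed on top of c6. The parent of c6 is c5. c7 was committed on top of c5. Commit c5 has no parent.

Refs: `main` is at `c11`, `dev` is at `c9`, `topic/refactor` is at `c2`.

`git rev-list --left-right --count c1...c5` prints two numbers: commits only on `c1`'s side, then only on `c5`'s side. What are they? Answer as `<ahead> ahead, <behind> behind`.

Reachable from c1: {c1, c5, c7}.
Reachable from c5: {c5}.
Only in c1's history (ahead): {c1, c7} — 2.
Only in c5's history (behind): {} — 0.

2 ahead, 0 behind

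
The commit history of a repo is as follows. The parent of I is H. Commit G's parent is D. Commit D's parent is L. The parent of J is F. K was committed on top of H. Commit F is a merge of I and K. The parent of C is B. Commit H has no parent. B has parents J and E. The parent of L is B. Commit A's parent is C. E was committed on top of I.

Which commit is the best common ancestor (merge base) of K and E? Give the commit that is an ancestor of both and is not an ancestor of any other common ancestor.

H

Ancestors of K: {H, K}.
Ancestors of E: {E, H, I}.
Common ancestors: {H}.
The only common ancestor is H, so it is the merge base.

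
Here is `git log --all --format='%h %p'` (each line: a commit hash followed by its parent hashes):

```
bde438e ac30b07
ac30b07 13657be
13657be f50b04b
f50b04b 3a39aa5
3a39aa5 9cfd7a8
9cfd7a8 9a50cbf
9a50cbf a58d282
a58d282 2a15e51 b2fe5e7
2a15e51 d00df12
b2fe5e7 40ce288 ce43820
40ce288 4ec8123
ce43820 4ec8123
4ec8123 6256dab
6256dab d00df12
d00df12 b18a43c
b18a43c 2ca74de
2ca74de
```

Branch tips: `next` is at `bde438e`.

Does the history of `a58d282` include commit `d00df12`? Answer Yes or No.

Yes

Ancestors of a58d282 (commits reachable by following parents): {2a15e51, 2ca74de, 40ce288, 4ec8123, 6256dab, a58d282, b18a43c, b2fe5e7, ce43820, d00df12}.
d00df12 is in that set, so it is an ancestor of a58d282.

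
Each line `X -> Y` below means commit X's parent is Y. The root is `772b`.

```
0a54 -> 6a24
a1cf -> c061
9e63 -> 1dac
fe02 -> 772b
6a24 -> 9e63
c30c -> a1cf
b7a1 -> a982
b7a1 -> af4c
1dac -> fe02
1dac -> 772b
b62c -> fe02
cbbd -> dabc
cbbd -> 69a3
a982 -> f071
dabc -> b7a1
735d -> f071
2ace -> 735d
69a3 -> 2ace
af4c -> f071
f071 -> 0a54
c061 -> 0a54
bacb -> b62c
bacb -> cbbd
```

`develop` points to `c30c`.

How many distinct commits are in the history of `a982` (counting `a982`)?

Walking parent pointers from a982: reachable set = {0a54, 1dac, 6a24, 772b, 9e63, a982, f071, fe02}.
That is 8 commits.

8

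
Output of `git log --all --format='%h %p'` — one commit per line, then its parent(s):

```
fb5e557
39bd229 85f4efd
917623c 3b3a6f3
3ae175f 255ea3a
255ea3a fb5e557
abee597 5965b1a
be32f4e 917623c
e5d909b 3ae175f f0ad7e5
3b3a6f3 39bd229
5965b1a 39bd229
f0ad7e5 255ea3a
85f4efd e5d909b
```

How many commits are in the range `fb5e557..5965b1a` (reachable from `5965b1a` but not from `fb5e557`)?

7

Reachable from 5965b1a: {255ea3a, 39bd229, 3ae175f, 5965b1a, 85f4efd, e5d909b, f0ad7e5, fb5e557}.
Reachable from fb5e557: {fb5e557}.
In 5965b1a's history but not fb5e557's: {255ea3a, 39bd229, 3ae175f, 5965b1a, 85f4efd, e5d909b, f0ad7e5} — 7 commits.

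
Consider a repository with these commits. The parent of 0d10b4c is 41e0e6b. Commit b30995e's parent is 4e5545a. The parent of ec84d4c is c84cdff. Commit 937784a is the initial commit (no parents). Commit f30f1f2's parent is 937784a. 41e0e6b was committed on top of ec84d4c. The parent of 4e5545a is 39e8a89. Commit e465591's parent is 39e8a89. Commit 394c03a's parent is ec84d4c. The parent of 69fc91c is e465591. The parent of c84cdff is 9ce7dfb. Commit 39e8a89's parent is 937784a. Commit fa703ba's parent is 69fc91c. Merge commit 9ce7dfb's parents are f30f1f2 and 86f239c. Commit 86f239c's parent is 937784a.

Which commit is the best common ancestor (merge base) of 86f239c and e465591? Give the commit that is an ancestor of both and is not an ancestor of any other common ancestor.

Ancestors of 86f239c: {86f239c, 937784a}.
Ancestors of e465591: {39e8a89, 937784a, e465591}.
Common ancestors: {937784a}.
The only common ancestor is 937784a, so it is the merge base.

937784a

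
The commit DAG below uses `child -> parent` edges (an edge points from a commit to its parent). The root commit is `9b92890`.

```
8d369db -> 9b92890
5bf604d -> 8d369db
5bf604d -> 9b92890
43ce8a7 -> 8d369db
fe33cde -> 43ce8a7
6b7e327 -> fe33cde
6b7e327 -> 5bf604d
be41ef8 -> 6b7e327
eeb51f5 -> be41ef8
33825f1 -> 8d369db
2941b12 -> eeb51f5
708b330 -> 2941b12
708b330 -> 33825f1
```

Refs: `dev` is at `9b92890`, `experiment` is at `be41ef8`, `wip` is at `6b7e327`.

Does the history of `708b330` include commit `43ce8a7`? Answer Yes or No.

Ancestors of 708b330 (commits reachable by following parents): {2941b12, 33825f1, 43ce8a7, 5bf604d, 6b7e327, 708b330, 8d369db, 9b92890, be41ef8, eeb51f5, fe33cde}.
43ce8a7 is in that set, so it is an ancestor of 708b330.

Yes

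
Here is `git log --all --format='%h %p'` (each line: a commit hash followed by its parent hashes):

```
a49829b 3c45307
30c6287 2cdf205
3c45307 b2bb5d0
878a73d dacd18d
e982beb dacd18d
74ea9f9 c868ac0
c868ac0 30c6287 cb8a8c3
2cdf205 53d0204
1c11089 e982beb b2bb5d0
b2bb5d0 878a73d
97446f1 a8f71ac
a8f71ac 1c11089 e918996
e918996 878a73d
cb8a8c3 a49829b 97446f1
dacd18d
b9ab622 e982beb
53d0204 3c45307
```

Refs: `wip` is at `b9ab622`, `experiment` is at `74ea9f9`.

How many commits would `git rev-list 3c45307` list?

4

Walking parent pointers from 3c45307: reachable set = {3c45307, 878a73d, b2bb5d0, dacd18d}.
That is 4 commits.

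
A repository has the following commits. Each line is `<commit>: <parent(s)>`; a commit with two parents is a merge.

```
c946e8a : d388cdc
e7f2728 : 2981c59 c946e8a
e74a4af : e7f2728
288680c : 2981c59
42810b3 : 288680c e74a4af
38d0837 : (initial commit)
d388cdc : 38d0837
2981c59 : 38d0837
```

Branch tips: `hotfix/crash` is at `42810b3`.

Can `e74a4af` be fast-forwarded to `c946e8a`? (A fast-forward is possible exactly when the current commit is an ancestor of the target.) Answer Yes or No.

A fast-forward from e74a4af to c946e8a is possible iff e74a4af is an ancestor of c946e8a.
Ancestors of c946e8a: {38d0837, c946e8a, d388cdc}.
e74a4af is not among them, so fast-forward is not possible.

No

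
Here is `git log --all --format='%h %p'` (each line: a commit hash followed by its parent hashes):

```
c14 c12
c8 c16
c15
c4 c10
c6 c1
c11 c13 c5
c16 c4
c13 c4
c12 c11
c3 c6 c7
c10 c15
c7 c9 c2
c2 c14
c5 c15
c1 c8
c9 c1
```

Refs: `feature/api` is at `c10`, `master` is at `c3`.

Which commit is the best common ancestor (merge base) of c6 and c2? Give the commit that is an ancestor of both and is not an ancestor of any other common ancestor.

c4

Ancestors of c6: {c1, c10, c15, c16, c4, c6, c8}.
Ancestors of c2: {c10, c11, c12, c13, c14, c15, c2, c4, c5}.
Common ancestors: {c10, c15, c4}.
Among these, c4 is not an ancestor of any other common ancestor — it is the merge base.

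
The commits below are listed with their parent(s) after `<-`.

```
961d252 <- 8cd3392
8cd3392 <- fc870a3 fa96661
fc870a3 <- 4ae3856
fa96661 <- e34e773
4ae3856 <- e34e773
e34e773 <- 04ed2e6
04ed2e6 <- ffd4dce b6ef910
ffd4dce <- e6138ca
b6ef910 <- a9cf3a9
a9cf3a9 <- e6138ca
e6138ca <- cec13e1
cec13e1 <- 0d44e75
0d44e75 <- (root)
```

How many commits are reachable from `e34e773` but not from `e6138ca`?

5

Reachable from e34e773: {04ed2e6, 0d44e75, a9cf3a9, b6ef910, cec13e1, e34e773, e6138ca, ffd4dce}.
Reachable from e6138ca: {0d44e75, cec13e1, e6138ca}.
In e34e773's history but not e6138ca's: {04ed2e6, a9cf3a9, b6ef910, e34e773, ffd4dce} — 5 commits.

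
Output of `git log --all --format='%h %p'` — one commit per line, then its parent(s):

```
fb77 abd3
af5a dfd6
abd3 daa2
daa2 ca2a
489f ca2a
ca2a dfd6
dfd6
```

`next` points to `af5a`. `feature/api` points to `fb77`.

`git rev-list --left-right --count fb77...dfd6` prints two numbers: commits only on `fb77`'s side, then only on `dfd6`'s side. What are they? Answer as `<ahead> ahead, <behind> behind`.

4 ahead, 0 behind

Reachable from fb77: {abd3, ca2a, daa2, dfd6, fb77}.
Reachable from dfd6: {dfd6}.
Only in fb77's history (ahead): {abd3, ca2a, daa2, fb77} — 4.
Only in dfd6's history (behind): {} — 0.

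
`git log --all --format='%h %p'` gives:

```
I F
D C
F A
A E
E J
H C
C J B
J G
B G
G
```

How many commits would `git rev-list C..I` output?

Reachable from I: {A, E, F, G, I, J}.
Reachable from C: {B, C, G, J}.
In I's history but not C's: {A, E, F, I} — 4 commits.

4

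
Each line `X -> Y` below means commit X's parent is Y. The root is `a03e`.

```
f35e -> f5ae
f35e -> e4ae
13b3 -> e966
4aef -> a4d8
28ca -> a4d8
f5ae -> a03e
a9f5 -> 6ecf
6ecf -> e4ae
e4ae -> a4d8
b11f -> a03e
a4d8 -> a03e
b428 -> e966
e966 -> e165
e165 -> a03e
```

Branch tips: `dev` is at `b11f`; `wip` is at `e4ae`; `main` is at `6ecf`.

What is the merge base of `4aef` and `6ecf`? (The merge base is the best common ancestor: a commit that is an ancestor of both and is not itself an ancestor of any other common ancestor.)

Ancestors of 4aef: {4aef, a03e, a4d8}.
Ancestors of 6ecf: {6ecf, a03e, a4d8, e4ae}.
Common ancestors: {a03e, a4d8}.
Among these, a4d8 is not an ancestor of any other common ancestor — it is the merge base.

a4d8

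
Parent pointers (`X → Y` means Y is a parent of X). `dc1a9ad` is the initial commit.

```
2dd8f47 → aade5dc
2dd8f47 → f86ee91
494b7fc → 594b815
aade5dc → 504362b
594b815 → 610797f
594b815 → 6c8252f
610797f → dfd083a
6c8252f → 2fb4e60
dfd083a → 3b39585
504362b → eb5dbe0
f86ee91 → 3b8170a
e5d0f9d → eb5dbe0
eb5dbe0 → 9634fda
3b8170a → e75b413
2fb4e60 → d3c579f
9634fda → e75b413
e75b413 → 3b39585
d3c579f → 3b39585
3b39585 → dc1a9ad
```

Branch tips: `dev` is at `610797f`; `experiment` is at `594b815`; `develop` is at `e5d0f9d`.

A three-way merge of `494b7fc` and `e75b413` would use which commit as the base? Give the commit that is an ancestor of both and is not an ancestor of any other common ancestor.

Ancestors of 494b7fc: {2fb4e60, 3b39585, 494b7fc, 594b815, 610797f, 6c8252f, d3c579f, dc1a9ad, dfd083a}.
Ancestors of e75b413: {3b39585, dc1a9ad, e75b413}.
Common ancestors: {3b39585, dc1a9ad}.
Among these, 3b39585 is not an ancestor of any other common ancestor — it is the merge base.

3b39585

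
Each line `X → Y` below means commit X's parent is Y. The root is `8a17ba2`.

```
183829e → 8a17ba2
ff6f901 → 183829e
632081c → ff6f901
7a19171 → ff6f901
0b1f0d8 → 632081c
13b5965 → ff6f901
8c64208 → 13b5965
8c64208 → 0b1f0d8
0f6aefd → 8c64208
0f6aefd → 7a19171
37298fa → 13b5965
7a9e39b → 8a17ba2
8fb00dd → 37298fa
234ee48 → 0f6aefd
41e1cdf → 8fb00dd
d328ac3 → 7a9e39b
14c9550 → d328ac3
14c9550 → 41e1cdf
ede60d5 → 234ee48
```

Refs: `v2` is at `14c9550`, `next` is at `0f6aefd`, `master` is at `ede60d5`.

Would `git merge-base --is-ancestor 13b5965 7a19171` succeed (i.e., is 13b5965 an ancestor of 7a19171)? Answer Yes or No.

Ancestors of 7a19171: {183829e, 7a19171, 8a17ba2, ff6f901}.
13b5965 is not in that set, so it is not an ancestor of 7a19171.

No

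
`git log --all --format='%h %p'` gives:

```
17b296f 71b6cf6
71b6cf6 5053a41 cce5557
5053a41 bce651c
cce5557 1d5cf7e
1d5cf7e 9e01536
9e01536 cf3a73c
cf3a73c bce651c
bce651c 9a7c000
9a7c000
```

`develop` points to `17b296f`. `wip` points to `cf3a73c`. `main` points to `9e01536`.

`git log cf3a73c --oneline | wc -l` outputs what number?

Walking parent pointers from cf3a73c: reachable set = {9a7c000, bce651c, cf3a73c}.
That is 3 commits.

3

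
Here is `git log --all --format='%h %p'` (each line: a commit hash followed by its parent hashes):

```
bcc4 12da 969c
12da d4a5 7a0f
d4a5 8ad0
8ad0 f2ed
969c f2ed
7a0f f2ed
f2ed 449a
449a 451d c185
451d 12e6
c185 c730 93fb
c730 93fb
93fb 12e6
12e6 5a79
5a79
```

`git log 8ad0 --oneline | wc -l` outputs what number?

Walking parent pointers from 8ad0: reachable set = {12e6, 449a, 451d, 5a79, 8ad0, 93fb, c185, c730, f2ed}.
That is 9 commits.

9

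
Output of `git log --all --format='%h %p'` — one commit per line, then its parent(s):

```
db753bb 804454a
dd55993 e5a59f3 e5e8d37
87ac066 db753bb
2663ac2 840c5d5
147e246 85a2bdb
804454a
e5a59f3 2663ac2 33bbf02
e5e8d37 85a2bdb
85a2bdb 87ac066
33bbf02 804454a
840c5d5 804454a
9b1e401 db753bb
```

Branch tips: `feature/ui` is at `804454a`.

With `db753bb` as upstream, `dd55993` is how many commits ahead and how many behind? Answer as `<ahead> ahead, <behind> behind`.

8 ahead, 0 behind

Reachable from dd55993: {2663ac2, 33bbf02, 804454a, 840c5d5, 85a2bdb, 87ac066, db753bb, dd55993, e5a59f3, e5e8d37}.
Reachable from db753bb: {804454a, db753bb}.
Only in dd55993's history (ahead): {2663ac2, 33bbf02, 840c5d5, 85a2bdb, 87ac066, dd55993, e5a59f3, e5e8d37} — 8.
Only in db753bb's history (behind): {} — 0.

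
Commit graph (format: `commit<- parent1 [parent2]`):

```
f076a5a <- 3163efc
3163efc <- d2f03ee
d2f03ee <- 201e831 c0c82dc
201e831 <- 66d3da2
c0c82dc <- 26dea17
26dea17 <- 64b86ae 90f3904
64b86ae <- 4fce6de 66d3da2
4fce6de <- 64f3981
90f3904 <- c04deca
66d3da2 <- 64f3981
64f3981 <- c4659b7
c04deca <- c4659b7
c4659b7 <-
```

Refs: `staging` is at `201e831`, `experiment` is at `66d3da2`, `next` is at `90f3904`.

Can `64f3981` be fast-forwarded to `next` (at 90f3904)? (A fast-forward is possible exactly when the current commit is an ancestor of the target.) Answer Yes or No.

A fast-forward from 64f3981 to 90f3904 is possible iff 64f3981 is an ancestor of 90f3904.
Ancestors of 90f3904: {90f3904, c04deca, c4659b7}.
64f3981 is not among them, so fast-forward is not possible.

No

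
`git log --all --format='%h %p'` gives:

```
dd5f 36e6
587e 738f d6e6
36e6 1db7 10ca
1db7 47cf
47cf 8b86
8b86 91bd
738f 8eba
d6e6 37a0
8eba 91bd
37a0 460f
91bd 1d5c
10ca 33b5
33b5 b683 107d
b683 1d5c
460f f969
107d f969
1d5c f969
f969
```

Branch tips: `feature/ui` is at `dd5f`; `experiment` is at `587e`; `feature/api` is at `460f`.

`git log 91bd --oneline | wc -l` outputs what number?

3

Walking parent pointers from 91bd: reachable set = {1d5c, 91bd, f969}.
That is 3 commits.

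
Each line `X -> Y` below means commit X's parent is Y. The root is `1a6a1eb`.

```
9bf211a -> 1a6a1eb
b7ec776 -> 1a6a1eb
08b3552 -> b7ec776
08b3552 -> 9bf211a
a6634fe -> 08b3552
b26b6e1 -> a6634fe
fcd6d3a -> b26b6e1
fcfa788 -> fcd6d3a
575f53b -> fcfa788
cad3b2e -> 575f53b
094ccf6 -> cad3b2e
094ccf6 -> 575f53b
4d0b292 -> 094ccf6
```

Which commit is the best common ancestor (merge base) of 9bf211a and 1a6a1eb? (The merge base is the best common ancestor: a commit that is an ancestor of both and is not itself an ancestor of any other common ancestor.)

Ancestors of 9bf211a: {1a6a1eb, 9bf211a}.
Ancestors of 1a6a1eb: {1a6a1eb}.
Common ancestors: {1a6a1eb}.
The only common ancestor is 1a6a1eb, so it is the merge base.

1a6a1eb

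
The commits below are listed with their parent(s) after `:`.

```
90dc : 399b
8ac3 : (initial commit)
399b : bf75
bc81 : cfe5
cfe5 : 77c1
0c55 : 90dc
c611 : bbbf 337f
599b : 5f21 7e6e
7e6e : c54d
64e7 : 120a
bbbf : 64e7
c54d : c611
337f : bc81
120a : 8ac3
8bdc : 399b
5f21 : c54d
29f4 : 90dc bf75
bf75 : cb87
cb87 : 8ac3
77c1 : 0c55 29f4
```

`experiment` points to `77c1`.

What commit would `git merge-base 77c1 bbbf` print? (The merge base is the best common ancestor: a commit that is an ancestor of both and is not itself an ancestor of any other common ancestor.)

8ac3

Ancestors of 77c1: {0c55, 29f4, 399b, 77c1, 8ac3, 90dc, bf75, cb87}.
Ancestors of bbbf: {120a, 64e7, 8ac3, bbbf}.
Common ancestors: {8ac3}.
The only common ancestor is 8ac3, so it is the merge base.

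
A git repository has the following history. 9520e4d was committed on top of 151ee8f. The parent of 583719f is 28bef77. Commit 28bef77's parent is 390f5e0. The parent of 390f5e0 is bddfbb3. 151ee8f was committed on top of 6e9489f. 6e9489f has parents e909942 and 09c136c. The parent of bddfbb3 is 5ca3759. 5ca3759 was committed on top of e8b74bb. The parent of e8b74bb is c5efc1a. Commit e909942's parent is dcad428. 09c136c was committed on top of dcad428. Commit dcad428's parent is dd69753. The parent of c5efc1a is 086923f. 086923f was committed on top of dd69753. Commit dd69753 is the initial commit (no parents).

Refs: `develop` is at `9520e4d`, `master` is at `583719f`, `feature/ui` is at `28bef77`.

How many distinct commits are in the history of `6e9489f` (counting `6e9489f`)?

5

Walking parent pointers from 6e9489f: reachable set = {09c136c, 6e9489f, dcad428, dd69753, e909942}.
That is 5 commits.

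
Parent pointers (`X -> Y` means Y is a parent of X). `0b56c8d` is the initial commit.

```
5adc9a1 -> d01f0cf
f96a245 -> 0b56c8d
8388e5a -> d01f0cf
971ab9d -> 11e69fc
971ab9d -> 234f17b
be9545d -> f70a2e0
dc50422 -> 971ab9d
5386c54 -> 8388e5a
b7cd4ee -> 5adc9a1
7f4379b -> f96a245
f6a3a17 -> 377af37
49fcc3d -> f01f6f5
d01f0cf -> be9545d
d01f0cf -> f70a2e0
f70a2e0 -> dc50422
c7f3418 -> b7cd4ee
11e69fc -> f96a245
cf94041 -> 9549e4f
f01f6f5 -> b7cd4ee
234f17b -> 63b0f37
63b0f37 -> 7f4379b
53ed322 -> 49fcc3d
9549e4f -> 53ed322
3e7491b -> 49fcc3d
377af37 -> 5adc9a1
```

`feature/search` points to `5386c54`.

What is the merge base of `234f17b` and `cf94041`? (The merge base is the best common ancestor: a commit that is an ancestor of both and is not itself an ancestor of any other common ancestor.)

Ancestors of 234f17b: {0b56c8d, 234f17b, 63b0f37, 7f4379b, f96a245}.
Ancestors of cf94041: {0b56c8d, 11e69fc, 234f17b, 49fcc3d, 53ed322, 5adc9a1, 63b0f37, 7f4379b, 9549e4f, 971ab9d, b7cd4ee, be9545d, cf94041, d01f0cf, dc50422, f01f6f5, f70a2e0, f96a245}.
Common ancestors: {0b56c8d, 234f17b, 63b0f37, 7f4379b, f96a245}.
Among these, 234f17b is not an ancestor of any other common ancestor — it is the merge base.

234f17b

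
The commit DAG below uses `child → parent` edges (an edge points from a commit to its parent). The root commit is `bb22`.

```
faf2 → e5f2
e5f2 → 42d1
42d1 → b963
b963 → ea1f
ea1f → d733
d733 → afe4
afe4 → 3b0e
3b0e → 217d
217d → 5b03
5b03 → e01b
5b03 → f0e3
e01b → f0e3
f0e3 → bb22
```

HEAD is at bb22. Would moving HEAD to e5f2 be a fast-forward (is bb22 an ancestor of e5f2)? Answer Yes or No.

Yes

A fast-forward from bb22 to e5f2 is possible iff bb22 is an ancestor of e5f2.
Ancestors of e5f2: {217d, 3b0e, 42d1, 5b03, afe4, b963, bb22, d733, e01b, e5f2, ea1f, f0e3}.
bb22 is among them, so fast-forward is possible.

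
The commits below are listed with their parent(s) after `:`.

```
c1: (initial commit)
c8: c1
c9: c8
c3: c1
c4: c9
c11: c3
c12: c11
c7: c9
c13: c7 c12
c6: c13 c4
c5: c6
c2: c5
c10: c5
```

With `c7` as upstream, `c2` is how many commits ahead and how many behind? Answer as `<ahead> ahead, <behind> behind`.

Reachable from c2: {c1, c11, c12, c13, c2, c3, c4, c5, c6, c7, c8, c9}.
Reachable from c7: {c1, c7, c8, c9}.
Only in c2's history (ahead): {c11, c12, c13, c2, c3, c4, c5, c6} — 8.
Only in c7's history (behind): {} — 0.

8 ahead, 0 behind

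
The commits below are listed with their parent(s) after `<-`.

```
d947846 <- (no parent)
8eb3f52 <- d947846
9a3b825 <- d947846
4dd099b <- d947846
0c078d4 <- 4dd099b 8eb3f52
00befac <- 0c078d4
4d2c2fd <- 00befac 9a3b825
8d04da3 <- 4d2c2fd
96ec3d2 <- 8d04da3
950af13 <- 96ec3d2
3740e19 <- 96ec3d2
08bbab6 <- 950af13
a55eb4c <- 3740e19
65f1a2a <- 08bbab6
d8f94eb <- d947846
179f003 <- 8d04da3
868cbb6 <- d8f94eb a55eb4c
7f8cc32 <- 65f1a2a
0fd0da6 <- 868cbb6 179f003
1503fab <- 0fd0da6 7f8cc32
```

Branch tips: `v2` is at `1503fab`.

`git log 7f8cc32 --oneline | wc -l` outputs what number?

13

Walking parent pointers from 7f8cc32: reachable set = {00befac, 08bbab6, 0c078d4, 4d2c2fd, 4dd099b, 65f1a2a, 7f8cc32, 8d04da3, 8eb3f52, 950af13, 96ec3d2, 9a3b825, d947846}.
That is 13 commits.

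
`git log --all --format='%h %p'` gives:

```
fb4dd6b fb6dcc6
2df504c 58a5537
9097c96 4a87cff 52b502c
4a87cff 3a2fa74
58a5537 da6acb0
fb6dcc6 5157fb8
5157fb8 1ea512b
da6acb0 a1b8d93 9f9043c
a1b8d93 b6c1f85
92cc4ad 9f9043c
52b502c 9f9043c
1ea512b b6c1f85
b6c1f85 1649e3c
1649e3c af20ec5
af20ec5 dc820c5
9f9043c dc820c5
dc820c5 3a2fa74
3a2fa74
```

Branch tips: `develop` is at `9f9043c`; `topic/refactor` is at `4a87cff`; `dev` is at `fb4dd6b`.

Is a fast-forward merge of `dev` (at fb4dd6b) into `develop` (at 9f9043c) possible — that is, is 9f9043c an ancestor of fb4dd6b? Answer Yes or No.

No

A fast-forward from 9f9043c to fb4dd6b is possible iff 9f9043c is an ancestor of fb4dd6b.
Ancestors of fb4dd6b: {1649e3c, 1ea512b, 3a2fa74, 5157fb8, af20ec5, b6c1f85, dc820c5, fb4dd6b, fb6dcc6}.
9f9043c is not among them, so fast-forward is not possible.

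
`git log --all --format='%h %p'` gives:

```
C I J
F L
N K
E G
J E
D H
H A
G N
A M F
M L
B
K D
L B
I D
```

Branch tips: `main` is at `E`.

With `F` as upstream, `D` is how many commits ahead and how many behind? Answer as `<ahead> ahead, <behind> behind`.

Reachable from D: {A, B, D, F, H, L, M}.
Reachable from F: {B, F, L}.
Only in D's history (ahead): {A, D, H, M} — 4.
Only in F's history (behind): {} — 0.

4 ahead, 0 behind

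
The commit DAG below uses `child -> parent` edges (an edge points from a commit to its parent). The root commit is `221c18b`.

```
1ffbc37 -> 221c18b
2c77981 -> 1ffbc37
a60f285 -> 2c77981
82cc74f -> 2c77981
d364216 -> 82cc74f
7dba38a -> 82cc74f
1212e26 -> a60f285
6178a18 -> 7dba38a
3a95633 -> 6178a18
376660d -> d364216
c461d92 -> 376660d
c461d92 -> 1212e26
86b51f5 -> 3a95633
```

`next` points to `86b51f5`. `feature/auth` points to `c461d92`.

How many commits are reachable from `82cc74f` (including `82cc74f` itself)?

Walking parent pointers from 82cc74f: reachable set = {1ffbc37, 221c18b, 2c77981, 82cc74f}.
That is 4 commits.

4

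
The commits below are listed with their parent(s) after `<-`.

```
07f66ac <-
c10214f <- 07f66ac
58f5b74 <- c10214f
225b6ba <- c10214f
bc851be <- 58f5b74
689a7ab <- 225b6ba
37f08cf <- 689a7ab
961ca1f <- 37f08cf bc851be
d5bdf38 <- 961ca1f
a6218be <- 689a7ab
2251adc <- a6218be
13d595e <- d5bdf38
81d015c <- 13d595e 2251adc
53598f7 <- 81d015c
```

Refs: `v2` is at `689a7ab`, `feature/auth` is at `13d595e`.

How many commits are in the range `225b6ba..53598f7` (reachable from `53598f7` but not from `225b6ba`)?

Reachable from 53598f7: {07f66ac, 13d595e, 2251adc, 225b6ba, 37f08cf, 53598f7, 58f5b74, 689a7ab, 81d015c, 961ca1f, a6218be, bc851be, c10214f, d5bdf38}.
Reachable from 225b6ba: {07f66ac, 225b6ba, c10214f}.
In 53598f7's history but not 225b6ba's: {13d595e, 2251adc, 37f08cf, 53598f7, 58f5b74, 689a7ab, 81d015c, 961ca1f, a6218be, bc851be, d5bdf38} — 11 commits.

11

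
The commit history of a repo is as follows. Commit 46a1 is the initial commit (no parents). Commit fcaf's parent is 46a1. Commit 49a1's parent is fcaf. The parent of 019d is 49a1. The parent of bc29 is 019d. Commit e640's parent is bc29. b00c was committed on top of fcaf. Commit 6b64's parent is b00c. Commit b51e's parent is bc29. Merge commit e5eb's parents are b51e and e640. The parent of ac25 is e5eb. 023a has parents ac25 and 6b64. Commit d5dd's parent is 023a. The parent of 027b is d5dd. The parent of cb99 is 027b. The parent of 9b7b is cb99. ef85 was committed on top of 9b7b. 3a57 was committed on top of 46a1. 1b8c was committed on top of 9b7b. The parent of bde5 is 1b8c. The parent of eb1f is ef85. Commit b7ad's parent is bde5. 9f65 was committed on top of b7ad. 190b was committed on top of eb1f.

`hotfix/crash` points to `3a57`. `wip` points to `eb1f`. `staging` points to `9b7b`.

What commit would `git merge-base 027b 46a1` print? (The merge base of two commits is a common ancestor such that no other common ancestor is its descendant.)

Ancestors of 027b: {019d, 023a, 027b, 46a1, 49a1, 6b64, ac25, b00c, b51e, bc29, d5dd, e5eb, e640, fcaf}.
Ancestors of 46a1: {46a1}.
Common ancestors: {46a1}.
The only common ancestor is 46a1, so it is the merge base.

46a1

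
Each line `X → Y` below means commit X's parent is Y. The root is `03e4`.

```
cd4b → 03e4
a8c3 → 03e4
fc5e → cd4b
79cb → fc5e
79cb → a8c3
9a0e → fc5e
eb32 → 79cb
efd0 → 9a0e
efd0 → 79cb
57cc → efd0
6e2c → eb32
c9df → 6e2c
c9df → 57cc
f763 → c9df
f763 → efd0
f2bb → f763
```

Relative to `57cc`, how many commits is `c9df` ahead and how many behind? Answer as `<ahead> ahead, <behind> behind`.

Reachable from c9df: {03e4, 57cc, 6e2c, 79cb, 9a0e, a8c3, c9df, cd4b, eb32, efd0, fc5e}.
Reachable from 57cc: {03e4, 57cc, 79cb, 9a0e, a8c3, cd4b, efd0, fc5e}.
Only in c9df's history (ahead): {6e2c, c9df, eb32} — 3.
Only in 57cc's history (behind): {} — 0.

3 ahead, 0 behind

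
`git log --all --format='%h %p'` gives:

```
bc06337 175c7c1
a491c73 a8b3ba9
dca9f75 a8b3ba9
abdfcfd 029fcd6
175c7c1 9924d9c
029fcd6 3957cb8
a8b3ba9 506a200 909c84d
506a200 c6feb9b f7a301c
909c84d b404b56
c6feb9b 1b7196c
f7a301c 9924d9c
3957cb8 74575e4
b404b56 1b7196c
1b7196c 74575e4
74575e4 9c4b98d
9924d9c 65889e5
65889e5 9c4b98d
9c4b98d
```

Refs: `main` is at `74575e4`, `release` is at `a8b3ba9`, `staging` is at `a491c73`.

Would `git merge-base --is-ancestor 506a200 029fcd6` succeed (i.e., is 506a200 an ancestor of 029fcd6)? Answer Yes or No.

Ancestors of 029fcd6: {029fcd6, 3957cb8, 74575e4, 9c4b98d}.
506a200 is not in that set, so it is not an ancestor of 029fcd6.

No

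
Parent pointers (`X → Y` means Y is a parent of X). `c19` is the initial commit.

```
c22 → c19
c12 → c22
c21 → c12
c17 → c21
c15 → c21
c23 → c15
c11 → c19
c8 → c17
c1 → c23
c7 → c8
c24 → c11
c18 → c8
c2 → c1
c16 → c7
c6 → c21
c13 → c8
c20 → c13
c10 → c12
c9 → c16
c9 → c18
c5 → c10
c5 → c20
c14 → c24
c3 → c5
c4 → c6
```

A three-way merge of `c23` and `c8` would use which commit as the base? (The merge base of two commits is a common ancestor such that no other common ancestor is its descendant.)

Ancestors of c23: {c12, c15, c19, c21, c22, c23}.
Ancestors of c8: {c12, c17, c19, c21, c22, c8}.
Common ancestors: {c12, c19, c21, c22}.
Among these, c21 is not an ancestor of any other common ancestor — it is the merge base.

c21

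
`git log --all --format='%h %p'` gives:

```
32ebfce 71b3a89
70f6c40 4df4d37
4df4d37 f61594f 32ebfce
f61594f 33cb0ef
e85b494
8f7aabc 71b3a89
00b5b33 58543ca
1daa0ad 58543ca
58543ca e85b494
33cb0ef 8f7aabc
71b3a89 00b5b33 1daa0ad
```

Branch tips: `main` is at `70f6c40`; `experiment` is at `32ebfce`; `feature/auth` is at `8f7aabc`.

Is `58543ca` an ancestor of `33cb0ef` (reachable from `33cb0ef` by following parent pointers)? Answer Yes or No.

Ancestors of 33cb0ef (commits reachable by following parents): {00b5b33, 1daa0ad, 33cb0ef, 58543ca, 71b3a89, 8f7aabc, e85b494}.
58543ca is in that set, so it is an ancestor of 33cb0ef.

Yes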